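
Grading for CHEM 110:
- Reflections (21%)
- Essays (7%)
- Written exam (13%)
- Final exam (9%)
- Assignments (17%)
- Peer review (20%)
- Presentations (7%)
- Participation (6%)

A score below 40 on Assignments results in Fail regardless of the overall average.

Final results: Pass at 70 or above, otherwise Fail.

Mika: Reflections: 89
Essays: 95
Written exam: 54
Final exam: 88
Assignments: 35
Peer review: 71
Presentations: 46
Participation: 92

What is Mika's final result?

Fail

Assignments score 35 < 40: minimum not met.
Weighted total:
  Reflections 89 × 0.21 = 18.69
  Essays 95 × 0.07 = 6.65
  Written exam 54 × 0.13 = 7.02
  Final exam 88 × 0.09 = 7.92
  Assignments 35 × 0.17 = 5.95
  Peer review 71 × 0.2 = 14.2
  Presentations 46 × 0.07 = 3.22
  Participation 92 × 0.06 = 5.52
Sum = 69.17
Because the Assignments minimum was not met, the result is Fail.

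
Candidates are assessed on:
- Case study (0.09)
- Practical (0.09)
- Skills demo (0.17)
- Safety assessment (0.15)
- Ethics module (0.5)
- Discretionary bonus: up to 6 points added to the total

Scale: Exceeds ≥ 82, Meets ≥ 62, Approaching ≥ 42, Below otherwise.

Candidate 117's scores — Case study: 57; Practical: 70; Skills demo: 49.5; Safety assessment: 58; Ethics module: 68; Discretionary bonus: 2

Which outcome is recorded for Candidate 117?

Meets

Weighted total:
  Case study 57 × 0.09 = 5.13
  Practical 70 × 0.09 = 6.3
  Skills demo 49.5 × 0.17 = 8.415
  Safety assessment 58 × 0.15 = 8.7
  Ethics module 68 × 0.5 = 34
Sum = 62.545
Discretionary bonus: 62.545 + 2 = 64.545
64.545 is ≥ 62 and < 82 → Meets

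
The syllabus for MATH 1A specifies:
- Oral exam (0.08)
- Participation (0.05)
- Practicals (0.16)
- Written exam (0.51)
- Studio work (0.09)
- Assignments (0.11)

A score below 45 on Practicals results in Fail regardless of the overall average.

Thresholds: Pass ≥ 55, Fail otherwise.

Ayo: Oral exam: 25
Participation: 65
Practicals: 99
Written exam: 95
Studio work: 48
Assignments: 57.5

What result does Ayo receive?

Pass

Practicals score 99 ≥ 45: minimum met.
Weighted total:
  Oral exam 25 × 0.08 = 2
  Participation 65 × 0.05 = 3.25
  Practicals 99 × 0.16 = 15.84
  Written exam 95 × 0.51 = 48.45
  Studio work 48 × 0.09 = 4.32
  Assignments 57.5 × 0.11 = 6.325
Sum = 80.185
80.185 ≥ 55 → Pass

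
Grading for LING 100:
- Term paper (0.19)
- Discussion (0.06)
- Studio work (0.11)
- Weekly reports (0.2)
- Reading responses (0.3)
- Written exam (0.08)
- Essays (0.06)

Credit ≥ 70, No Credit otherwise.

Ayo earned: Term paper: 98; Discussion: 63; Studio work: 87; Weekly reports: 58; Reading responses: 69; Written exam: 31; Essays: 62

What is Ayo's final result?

Credit

Weighted total:
  Term paper 98 × 0.19 = 18.62
  Discussion 63 × 0.06 = 3.78
  Studio work 87 × 0.11 = 9.57
  Weekly reports 58 × 0.2 = 11.6
  Reading responses 69 × 0.3 = 20.7
  Written exam 31 × 0.08 = 2.48
  Essays 62 × 0.06 = 3.72
Sum = 70.47
70.47 ≥ 70 → Credit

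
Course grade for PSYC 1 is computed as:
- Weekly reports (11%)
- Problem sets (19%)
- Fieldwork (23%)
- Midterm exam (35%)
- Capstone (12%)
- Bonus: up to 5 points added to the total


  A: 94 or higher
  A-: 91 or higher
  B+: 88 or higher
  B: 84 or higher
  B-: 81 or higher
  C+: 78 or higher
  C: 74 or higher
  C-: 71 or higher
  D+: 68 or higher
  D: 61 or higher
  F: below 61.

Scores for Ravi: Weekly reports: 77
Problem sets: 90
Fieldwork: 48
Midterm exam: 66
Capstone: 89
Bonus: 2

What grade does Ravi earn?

Weighted total:
  Weekly reports 77 × 0.11 = 8.47
  Problem sets 90 × 0.19 = 17.1
  Fieldwork 48 × 0.23 = 11.04
  Midterm exam 66 × 0.35 = 23.1
  Capstone 89 × 0.12 = 10.68
Sum = 70.39
Bonus: 70.39 + 2 = 72.39
72.39 is ≥ 71 and < 74 → C-

C-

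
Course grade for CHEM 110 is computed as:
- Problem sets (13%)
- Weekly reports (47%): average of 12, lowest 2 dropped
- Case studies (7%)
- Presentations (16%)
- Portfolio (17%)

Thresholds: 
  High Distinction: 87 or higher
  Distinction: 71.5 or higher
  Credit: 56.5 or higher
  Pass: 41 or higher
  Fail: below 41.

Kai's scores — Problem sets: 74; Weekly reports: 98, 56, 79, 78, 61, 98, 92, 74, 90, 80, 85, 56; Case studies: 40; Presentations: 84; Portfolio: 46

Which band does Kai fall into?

Weekly reports: drop 56, 56 → average of remaining 10 = 835/10 = 83.5
Weighted total:
  Problem sets 74 × 0.13 = 9.62
  Weekly reports 83.5 × 0.47 = 39.245
  Case studies 40 × 0.07 = 2.8
  Presentations 84 × 0.16 = 13.44
  Portfolio 46 × 0.17 = 7.82
Sum = 72.925
72.925 is ≥ 71.5 and < 87 → Distinction

Distinction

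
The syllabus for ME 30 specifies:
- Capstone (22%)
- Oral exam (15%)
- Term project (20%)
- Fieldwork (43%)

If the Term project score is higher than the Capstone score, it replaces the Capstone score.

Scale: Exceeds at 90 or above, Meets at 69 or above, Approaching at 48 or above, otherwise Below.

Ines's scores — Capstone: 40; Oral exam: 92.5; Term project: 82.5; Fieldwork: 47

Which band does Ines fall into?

Approaching

Term project (82.5) > Capstone (40), so Capstone counts as 82.5.
Weighted total:
  Capstone 82.5 × 0.22 = 18.15
  Oral exam 92.5 × 0.15 = 13.875
  Term project 82.5 × 0.2 = 16.5
  Fieldwork 47 × 0.43 = 20.21
Sum = 68.735
68.735 is ≥ 48 and < 69 → Approaching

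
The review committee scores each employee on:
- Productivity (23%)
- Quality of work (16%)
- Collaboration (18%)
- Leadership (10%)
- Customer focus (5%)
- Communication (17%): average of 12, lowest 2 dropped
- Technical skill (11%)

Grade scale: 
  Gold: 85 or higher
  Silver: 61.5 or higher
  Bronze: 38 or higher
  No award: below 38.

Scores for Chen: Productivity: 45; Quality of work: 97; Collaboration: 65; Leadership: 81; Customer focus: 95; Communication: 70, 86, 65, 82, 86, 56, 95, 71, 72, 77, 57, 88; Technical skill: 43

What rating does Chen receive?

Silver

Communication: drop 56, 57 → average of remaining 10 = 792/10 = 79.2
Weighted total:
  Productivity 45 × 0.23 = 10.35
  Quality of work 97 × 0.16 = 15.52
  Collaboration 65 × 0.18 = 11.7
  Leadership 81 × 0.1 = 8.1
  Customer focus 95 × 0.05 = 4.75
  Communication 79.2 × 0.17 = 13.464
  Technical skill 43 × 0.11 = 4.73
Sum = 68.614
68.614 is ≥ 61.5 and < 85 → Silver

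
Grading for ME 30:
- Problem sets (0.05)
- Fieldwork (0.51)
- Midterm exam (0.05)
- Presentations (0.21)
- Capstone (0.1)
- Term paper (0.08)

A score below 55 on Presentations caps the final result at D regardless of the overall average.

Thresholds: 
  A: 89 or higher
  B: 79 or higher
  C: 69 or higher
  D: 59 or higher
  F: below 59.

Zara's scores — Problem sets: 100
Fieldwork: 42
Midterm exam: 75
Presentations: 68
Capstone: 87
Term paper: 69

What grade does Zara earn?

Presentations score 68 ≥ 55: minimum met.
Weighted total:
  Problem sets 100 × 0.05 = 5
  Fieldwork 42 × 0.51 = 21.42
  Midterm exam 75 × 0.05 = 3.75
  Presentations 68 × 0.21 = 14.28
  Capstone 87 × 0.1 = 8.7
  Term paper 69 × 0.08 = 5.52
Sum = 58.67
58.67 < 59 → F

F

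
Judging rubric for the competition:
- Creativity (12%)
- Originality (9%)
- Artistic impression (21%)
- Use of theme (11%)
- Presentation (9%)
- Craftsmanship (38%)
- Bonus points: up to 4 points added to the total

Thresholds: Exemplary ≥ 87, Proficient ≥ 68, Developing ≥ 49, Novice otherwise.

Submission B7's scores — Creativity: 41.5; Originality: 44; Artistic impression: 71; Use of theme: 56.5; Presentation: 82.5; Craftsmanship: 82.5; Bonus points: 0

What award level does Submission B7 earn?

Proficient

Weighted total:
  Creativity 41.5 × 0.12 = 4.98
  Originality 44 × 0.09 = 3.96
  Artistic impression 71 × 0.21 = 14.91
  Use of theme 56.5 × 0.11 = 6.215
  Presentation 82.5 × 0.09 = 7.425
  Craftsmanship 82.5 × 0.38 = 31.35
Sum = 68.84
Bonus points: 68.84 + 0 = 68.84
68.84 is ≥ 68 and < 87 → Proficient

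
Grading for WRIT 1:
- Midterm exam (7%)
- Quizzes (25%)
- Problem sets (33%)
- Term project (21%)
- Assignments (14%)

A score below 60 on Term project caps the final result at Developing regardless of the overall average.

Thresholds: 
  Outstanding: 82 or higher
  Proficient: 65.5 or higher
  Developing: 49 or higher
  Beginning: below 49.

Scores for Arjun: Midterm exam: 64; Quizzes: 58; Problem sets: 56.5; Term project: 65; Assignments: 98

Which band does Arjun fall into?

Term project score 65 ≥ 60: minimum met.
Weighted total:
  Midterm exam 64 × 0.07 = 4.48
  Quizzes 58 × 0.25 = 14.5
  Problem sets 56.5 × 0.33 = 18.645
  Term project 65 × 0.21 = 13.65
  Assignments 98 × 0.14 = 13.72
Sum = 64.995
64.995 is ≥ 49 and < 65.5 → Developing

Developing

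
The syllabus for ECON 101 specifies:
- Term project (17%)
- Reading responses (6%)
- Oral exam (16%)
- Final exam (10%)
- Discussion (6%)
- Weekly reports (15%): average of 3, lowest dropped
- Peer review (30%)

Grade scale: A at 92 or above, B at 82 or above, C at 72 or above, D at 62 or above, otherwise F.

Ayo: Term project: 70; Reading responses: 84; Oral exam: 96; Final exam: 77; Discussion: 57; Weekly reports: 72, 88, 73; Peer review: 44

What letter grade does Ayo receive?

Weekly reports: drop 72 → average of remaining 2 = 161/2 = 80.5
Weighted total:
  Term project 70 × 0.17 = 11.9
  Reading responses 84 × 0.06 = 5.04
  Oral exam 96 × 0.16 = 15.36
  Final exam 77 × 0.1 = 7.7
  Discussion 57 × 0.06 = 3.42
  Weekly reports 80.5 × 0.15 = 12.075
  Peer review 44 × 0.3 = 13.2
Sum = 68.695
68.695 is ≥ 62 and < 72 → D

D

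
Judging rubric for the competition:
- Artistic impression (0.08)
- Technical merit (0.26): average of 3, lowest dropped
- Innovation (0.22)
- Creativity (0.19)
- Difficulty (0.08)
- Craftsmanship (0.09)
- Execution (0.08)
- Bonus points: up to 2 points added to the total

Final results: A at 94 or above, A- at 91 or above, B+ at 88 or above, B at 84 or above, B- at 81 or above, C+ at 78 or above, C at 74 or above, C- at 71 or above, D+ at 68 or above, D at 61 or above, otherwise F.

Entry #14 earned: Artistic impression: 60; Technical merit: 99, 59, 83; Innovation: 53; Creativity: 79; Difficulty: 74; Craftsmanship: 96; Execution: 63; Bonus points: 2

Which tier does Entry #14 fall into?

Technical merit: drop 59 → average of remaining 2 = 182/2 = 91
Weighted total:
  Artistic impression 60 × 0.08 = 4.8
  Technical merit 91 × 0.26 = 23.66
  Innovation 53 × 0.22 = 11.66
  Creativity 79 × 0.19 = 15.01
  Difficulty 74 × 0.08 = 5.92
  Craftsmanship 96 × 0.09 = 8.64
  Execution 63 × 0.08 = 5.04
Sum = 74.73
Bonus points: 74.73 + 2 = 76.73
76.73 is ≥ 74 and < 78 → C

C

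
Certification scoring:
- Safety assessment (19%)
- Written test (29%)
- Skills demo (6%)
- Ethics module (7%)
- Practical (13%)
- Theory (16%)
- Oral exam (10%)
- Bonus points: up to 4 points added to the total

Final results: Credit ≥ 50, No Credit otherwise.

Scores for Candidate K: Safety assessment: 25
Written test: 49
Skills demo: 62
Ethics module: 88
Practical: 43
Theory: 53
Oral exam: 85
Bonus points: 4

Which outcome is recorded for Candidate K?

Credit

Weighted total:
  Safety assessment 25 × 0.19 = 4.75
  Written test 49 × 0.29 = 14.21
  Skills demo 62 × 0.06 = 3.72
  Ethics module 88 × 0.07 = 6.16
  Practical 43 × 0.13 = 5.59
  Theory 53 × 0.16 = 8.48
  Oral exam 85 × 0.1 = 8.5
Sum = 51.41
Bonus points: 51.41 + 4 = 55.41
55.41 ≥ 50 → Credit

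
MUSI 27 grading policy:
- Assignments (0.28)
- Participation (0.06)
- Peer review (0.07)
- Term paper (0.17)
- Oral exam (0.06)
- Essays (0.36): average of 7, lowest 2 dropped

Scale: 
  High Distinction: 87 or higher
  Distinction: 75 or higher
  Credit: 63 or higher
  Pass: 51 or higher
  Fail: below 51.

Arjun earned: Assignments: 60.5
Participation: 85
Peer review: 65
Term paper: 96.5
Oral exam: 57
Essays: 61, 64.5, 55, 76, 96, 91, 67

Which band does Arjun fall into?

Credit

Essays: drop 55, 61 → average of remaining 5 = 394.5/5 = 78.9
Weighted total:
  Assignments 60.5 × 0.28 = 16.94
  Participation 85 × 0.06 = 5.1
  Peer review 65 × 0.07 = 4.55
  Term paper 96.5 × 0.17 = 16.405
  Oral exam 57 × 0.06 = 3.42
  Essays 78.9 × 0.36 = 28.404
Sum = 74.819
74.819 is ≥ 63 and < 75 → Credit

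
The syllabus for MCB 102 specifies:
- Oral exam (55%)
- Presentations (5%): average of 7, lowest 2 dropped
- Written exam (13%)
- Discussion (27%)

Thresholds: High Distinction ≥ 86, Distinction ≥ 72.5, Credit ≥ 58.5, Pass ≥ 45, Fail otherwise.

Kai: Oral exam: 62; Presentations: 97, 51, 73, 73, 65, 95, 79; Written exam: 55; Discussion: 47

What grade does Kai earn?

Presentations: drop 51, 65 → average of remaining 5 = 417/5 = 83.4
Weighted total:
  Oral exam 62 × 0.55 = 34.1
  Presentations 83.4 × 0.05 = 4.17
  Written exam 55 × 0.13 = 7.15
  Discussion 47 × 0.27 = 12.69
Sum = 58.11
58.11 is ≥ 45 and < 58.5 → Pass

Pass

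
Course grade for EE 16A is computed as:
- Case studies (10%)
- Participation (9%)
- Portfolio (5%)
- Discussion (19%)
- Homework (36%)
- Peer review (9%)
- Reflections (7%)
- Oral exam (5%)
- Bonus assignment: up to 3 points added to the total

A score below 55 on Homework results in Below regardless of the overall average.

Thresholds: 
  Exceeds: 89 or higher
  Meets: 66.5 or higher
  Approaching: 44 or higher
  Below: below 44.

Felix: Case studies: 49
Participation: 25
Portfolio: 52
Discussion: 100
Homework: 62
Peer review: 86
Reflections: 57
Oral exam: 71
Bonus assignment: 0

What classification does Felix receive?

Homework score 62 ≥ 55: minimum met.
Weighted total:
  Case studies 49 × 0.1 = 4.9
  Participation 25 × 0.09 = 2.25
  Portfolio 52 × 0.05 = 2.6
  Discussion 100 × 0.19 = 19
  Homework 62 × 0.36 = 22.32
  Peer review 86 × 0.09 = 7.74
  Reflections 57 × 0.07 = 3.99
  Oral exam 71 × 0.05 = 3.55
Sum = 66.35
Bonus assignment: 66.35 + 0 = 66.35
66.35 is ≥ 44 and < 66.5 → Approaching

Approaching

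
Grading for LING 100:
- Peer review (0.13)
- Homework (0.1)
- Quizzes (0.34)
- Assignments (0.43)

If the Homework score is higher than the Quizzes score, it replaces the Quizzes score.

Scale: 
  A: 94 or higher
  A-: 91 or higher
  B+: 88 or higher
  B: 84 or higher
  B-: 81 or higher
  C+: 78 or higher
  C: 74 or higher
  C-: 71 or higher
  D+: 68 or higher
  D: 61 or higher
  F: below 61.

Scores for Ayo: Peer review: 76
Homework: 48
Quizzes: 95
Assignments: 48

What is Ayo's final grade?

D

Homework (48) ≤ Quizzes (95), so Quizzes stays at 95.
Weighted total:
  Peer review 76 × 0.13 = 9.88
  Homework 48 × 0.1 = 4.8
  Quizzes 95 × 0.34 = 32.3
  Assignments 48 × 0.43 = 20.64
Sum = 67.62
67.62 is ≥ 61 and < 68 → D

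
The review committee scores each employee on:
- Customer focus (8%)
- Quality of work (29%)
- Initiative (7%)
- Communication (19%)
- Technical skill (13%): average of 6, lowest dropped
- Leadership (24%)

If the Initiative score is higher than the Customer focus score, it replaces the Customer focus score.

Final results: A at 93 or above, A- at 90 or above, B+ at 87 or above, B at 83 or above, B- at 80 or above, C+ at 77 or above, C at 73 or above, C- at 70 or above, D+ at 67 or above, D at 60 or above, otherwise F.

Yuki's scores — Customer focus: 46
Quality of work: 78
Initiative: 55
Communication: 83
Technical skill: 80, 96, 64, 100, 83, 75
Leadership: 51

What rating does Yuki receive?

C-

Technical skill: drop 64 → average of remaining 5 = 434/5 = 86.8
Initiative (55) > Customer focus (46), so Customer focus counts as 55.
Weighted total:
  Customer focus 55 × 0.08 = 4.4
  Quality of work 78 × 0.29 = 22.62
  Initiative 55 × 0.07 = 3.85
  Communication 83 × 0.19 = 15.77
  Technical skill 86.8 × 0.13 = 11.284
  Leadership 51 × 0.24 = 12.24
Sum = 70.164
70.164 is ≥ 70 and < 73 → C-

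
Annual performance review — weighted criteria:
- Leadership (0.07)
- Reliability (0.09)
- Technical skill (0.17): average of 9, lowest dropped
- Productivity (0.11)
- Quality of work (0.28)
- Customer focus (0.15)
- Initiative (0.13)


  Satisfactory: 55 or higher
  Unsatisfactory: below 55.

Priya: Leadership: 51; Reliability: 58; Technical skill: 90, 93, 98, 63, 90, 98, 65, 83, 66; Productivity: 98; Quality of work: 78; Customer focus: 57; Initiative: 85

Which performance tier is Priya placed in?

Technical skill: drop 63 → average of remaining 8 = 683/8 = 85.375
Weighted total:
  Leadership 51 × 0.07 = 3.57
  Reliability 58 × 0.09 = 5.22
  Technical skill 85.375 × 0.17 = 14.51375
  Productivity 98 × 0.11 = 10.78
  Quality of work 78 × 0.28 = 21.84
  Customer focus 57 × 0.15 = 8.55
  Initiative 85 × 0.13 = 11.05
Sum = 75.52375
75.52375 ≥ 55 → Satisfactory

Satisfactory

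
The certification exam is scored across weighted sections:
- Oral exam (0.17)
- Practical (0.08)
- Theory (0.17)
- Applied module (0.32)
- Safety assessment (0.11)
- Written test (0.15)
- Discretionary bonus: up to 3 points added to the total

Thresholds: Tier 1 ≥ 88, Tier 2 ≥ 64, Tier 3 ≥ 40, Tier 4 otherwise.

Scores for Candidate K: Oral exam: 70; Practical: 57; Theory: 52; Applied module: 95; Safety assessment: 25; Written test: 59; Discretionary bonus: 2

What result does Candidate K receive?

Weighted total:
  Oral exam 70 × 0.17 = 11.9
  Practical 57 × 0.08 = 4.56
  Theory 52 × 0.17 = 8.84
  Applied module 95 × 0.32 = 30.4
  Safety assessment 25 × 0.11 = 2.75
  Written test 59 × 0.15 = 8.85
Sum = 67.3
Discretionary bonus: 67.3 + 2 = 69.3
69.3 is ≥ 64 and < 88 → Tier 2

Tier 2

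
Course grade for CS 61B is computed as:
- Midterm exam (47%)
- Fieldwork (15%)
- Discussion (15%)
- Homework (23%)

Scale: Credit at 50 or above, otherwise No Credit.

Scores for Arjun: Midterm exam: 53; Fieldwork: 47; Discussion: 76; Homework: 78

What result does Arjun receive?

Weighted total:
  Midterm exam 53 × 0.47 = 24.91
  Fieldwork 47 × 0.15 = 7.05
  Discussion 76 × 0.15 = 11.4
  Homework 78 × 0.23 = 17.94
Sum = 61.3
61.3 ≥ 50 → Credit

Credit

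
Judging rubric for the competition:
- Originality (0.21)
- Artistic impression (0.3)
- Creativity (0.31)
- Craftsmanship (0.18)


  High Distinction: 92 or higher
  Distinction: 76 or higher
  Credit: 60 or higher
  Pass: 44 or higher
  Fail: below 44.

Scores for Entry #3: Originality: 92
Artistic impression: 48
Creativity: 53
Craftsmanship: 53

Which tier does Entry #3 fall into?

Weighted total:
  Originality 92 × 0.21 = 19.32
  Artistic impression 48 × 0.3 = 14.4
  Creativity 53 × 0.31 = 16.43
  Craftsmanship 53 × 0.18 = 9.54
Sum = 59.69
59.69 is ≥ 44 and < 60 → Pass

Pass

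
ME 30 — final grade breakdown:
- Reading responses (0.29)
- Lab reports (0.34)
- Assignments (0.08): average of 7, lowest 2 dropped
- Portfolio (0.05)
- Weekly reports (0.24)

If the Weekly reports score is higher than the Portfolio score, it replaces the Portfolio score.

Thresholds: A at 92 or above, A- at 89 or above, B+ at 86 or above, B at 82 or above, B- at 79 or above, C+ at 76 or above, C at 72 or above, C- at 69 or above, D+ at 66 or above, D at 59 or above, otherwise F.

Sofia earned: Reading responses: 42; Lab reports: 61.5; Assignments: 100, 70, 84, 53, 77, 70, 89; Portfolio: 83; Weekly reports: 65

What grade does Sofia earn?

Assignments: drop 53, 70 → average of remaining 5 = 420/5 = 84
Weekly reports (65) ≤ Portfolio (83), so Portfolio stays at 83.
Weighted total:
  Reading responses 42 × 0.29 = 12.18
  Lab reports 61.5 × 0.34 = 20.91
  Assignments 84 × 0.08 = 6.72
  Portfolio 83 × 0.05 = 4.15
  Weekly reports 65 × 0.24 = 15.6
Sum = 59.56
59.56 is ≥ 59 and < 66 → D

D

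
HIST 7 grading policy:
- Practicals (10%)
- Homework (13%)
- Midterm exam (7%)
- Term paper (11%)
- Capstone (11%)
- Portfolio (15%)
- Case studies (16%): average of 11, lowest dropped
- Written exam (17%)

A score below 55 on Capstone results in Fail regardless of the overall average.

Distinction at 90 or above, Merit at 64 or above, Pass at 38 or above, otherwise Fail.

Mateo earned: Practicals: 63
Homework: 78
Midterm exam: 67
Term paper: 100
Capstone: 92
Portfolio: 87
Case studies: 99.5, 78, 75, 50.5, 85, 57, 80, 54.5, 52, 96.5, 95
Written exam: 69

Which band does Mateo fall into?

Case studies: drop 50.5 → average of remaining 10 = 772.5/10 = 77.25
Capstone score 92 ≥ 55: minimum met.
Weighted total:
  Practicals 63 × 0.1 = 6.3
  Homework 78 × 0.13 = 10.14
  Midterm exam 67 × 0.07 = 4.69
  Term paper 100 × 0.11 = 11
  Capstone 92 × 0.11 = 10.12
  Portfolio 87 × 0.15 = 13.05
  Case studies 77.25 × 0.16 = 12.36
  Written exam 69 × 0.17 = 11.73
Sum = 79.39
79.39 is ≥ 64 and < 90 → Merit

Merit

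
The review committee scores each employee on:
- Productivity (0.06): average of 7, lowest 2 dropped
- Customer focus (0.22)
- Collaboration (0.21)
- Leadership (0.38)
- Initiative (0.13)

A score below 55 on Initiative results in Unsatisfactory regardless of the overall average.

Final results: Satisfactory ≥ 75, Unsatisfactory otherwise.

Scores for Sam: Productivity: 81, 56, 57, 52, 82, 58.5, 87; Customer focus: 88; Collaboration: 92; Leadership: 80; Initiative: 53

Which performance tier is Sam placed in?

Productivity: drop 52, 56 → average of remaining 5 = 365.5/5 = 73.1
Initiative score 53 < 55: minimum not met.
Weighted total:
  Productivity 73.1 × 0.06 = 4.386
  Customer focus 88 × 0.22 = 19.36
  Collaboration 92 × 0.21 = 19.32
  Leadership 80 × 0.38 = 30.4
  Initiative 53 × 0.13 = 6.89
Sum = 80.356
Because the Initiative minimum was not met, the result is Unsatisfactory.

Unsatisfactory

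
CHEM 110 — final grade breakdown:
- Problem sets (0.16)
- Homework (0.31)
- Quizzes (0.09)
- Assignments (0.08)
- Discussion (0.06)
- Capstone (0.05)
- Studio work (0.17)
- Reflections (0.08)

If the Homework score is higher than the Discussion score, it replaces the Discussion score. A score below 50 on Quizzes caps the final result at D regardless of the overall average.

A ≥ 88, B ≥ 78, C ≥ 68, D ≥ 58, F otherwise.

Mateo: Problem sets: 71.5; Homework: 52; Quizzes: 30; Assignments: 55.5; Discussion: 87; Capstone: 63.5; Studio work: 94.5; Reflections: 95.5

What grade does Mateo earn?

D

Homework (52) ≤ Discussion (87), so Discussion stays at 87.
Quizzes score 30 < 50: minimum not met.
Weighted total:
  Problem sets 71.5 × 0.16 = 11.44
  Homework 52 × 0.31 = 16.12
  Quizzes 30 × 0.09 = 2.7
  Assignments 55.5 × 0.08 = 4.44
  Discussion 87 × 0.06 = 5.22
  Capstone 63.5 × 0.05 = 3.175
  Studio work 94.5 × 0.17 = 16.065
  Reflections 95.5 × 0.08 = 7.64
Sum = 66.8
66.8 would be D; cap at D applies → D.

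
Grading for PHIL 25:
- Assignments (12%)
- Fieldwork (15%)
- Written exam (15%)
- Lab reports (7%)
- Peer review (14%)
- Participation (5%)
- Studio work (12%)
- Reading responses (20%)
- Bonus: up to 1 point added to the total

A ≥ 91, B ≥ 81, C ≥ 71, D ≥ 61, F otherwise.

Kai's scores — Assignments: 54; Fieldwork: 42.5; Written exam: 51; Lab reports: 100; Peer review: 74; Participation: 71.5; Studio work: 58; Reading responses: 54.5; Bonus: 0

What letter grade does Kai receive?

F

Weighted total:
  Assignments 54 × 0.12 = 6.48
  Fieldwork 42.5 × 0.15 = 6.375
  Written exam 51 × 0.15 = 7.65
  Lab reports 100 × 0.07 = 7
  Peer review 74 × 0.14 = 10.36
  Participation 71.5 × 0.05 = 3.575
  Studio work 58 × 0.12 = 6.96
  Reading responses 54.5 × 0.2 = 10.9
Sum = 59.3
Bonus: 59.3 + 0 = 59.3
59.3 < 61 → F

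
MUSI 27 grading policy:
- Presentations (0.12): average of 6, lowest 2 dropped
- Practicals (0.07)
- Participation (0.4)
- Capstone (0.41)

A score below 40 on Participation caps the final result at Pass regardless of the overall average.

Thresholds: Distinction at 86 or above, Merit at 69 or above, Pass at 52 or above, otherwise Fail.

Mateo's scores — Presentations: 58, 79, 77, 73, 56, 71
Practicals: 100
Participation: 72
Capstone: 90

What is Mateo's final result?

Merit

Presentations: drop 56, 58 → average of remaining 4 = 300/4 = 75
Participation score 72 ≥ 40: minimum met.
Weighted total:
  Presentations 75 × 0.12 = 9
  Practicals 100 × 0.07 = 7
  Participation 72 × 0.4 = 28.8
  Capstone 90 × 0.41 = 36.9
Sum = 81.7
81.7 is ≥ 69 and < 86 → Merit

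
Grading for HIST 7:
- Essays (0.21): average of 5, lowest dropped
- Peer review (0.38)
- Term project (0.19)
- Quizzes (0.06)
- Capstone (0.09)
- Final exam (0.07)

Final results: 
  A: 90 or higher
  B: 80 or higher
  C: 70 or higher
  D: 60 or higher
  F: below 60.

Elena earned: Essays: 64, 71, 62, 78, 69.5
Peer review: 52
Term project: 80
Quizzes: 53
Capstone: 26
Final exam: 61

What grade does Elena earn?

F

Essays: drop 62 → average of remaining 4 = 282.5/4 = 70.625
Weighted total:
  Essays 70.625 × 0.21 = 14.83125
  Peer review 52 × 0.38 = 19.76
  Term project 80 × 0.19 = 15.2
  Quizzes 53 × 0.06 = 3.18
  Capstone 26 × 0.09 = 2.34
  Final exam 61 × 0.07 = 4.27
Sum = 59.58125
59.58125 < 60 → F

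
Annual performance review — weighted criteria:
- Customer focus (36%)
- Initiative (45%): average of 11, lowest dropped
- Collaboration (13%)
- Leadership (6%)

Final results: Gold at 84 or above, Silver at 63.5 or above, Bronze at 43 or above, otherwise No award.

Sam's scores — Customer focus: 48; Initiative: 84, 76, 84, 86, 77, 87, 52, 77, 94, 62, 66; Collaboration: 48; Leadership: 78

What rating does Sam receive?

Initiative: drop 52 → average of remaining 10 = 793/10 = 79.3
Weighted total:
  Customer focus 48 × 0.36 = 17.28
  Initiative 79.3 × 0.45 = 35.685
  Collaboration 48 × 0.13 = 6.24
  Leadership 78 × 0.06 = 4.68
Sum = 63.885
63.885 is ≥ 63.5 and < 84 → Silver

Silver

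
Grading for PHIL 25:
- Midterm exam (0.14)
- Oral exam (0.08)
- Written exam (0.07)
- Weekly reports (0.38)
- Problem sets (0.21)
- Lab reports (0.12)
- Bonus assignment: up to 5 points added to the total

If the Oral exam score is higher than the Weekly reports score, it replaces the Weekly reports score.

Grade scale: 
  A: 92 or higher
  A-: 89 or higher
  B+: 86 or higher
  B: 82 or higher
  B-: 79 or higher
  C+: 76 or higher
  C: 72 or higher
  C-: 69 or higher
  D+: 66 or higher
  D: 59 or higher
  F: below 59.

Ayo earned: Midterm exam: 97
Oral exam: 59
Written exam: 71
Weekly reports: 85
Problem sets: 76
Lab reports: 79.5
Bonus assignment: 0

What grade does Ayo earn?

Oral exam (59) ≤ Weekly reports (85), so Weekly reports stays at 85.
Weighted total:
  Midterm exam 97 × 0.14 = 13.58
  Oral exam 59 × 0.08 = 4.72
  Written exam 71 × 0.07 = 4.97
  Weekly reports 85 × 0.38 = 32.3
  Problem sets 76 × 0.21 = 15.96
  Lab reports 79.5 × 0.12 = 9.54
Sum = 81.07
Bonus assignment: 81.07 + 0 = 81.07
81.07 is ≥ 79 and < 82 → B-

B-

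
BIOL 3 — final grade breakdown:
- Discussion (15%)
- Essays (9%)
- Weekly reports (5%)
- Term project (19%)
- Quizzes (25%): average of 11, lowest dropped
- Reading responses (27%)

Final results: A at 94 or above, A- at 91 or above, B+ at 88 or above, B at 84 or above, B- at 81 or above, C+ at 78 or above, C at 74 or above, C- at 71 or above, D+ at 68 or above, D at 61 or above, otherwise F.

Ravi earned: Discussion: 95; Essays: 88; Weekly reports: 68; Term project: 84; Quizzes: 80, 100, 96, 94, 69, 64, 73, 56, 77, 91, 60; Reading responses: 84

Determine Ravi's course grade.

B

Quizzes: drop 56 → average of remaining 10 = 804/10 = 80.4
Weighted total:
  Discussion 95 × 0.15 = 14.25
  Essays 88 × 0.09 = 7.92
  Weekly reports 68 × 0.05 = 3.4
  Term project 84 × 0.19 = 15.96
  Quizzes 80.4 × 0.25 = 20.1
  Reading responses 84 × 0.27 = 22.68
Sum = 84.31
84.31 is ≥ 84 and < 88 → B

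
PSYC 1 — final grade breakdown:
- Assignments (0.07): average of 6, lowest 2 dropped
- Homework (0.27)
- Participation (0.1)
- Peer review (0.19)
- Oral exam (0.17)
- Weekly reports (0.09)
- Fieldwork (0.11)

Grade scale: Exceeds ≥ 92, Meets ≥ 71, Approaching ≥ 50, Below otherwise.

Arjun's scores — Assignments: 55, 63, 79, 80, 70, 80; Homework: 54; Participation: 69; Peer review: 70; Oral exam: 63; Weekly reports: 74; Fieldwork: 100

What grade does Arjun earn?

Approaching

Assignments: drop 55, 63 → average of remaining 4 = 309/4 = 77.25
Weighted total:
  Assignments 77.25 × 0.07 = 5.4075
  Homework 54 × 0.27 = 14.58
  Participation 69 × 0.1 = 6.9
  Peer review 70 × 0.19 = 13.3
  Oral exam 63 × 0.17 = 10.71
  Weekly reports 74 × 0.09 = 6.66
  Fieldwork 100 × 0.11 = 11
Sum = 68.5575
68.5575 is ≥ 50 and < 71 → Approaching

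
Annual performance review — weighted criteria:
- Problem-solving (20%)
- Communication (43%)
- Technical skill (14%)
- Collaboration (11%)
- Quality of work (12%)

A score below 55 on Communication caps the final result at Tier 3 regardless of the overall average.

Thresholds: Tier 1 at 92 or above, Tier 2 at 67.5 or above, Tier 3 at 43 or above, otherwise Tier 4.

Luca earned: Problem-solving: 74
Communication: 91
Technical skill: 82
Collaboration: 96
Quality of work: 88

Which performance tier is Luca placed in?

Communication score 91 ≥ 55: minimum met.
Weighted total:
  Problem-solving 74 × 0.2 = 14.8
  Communication 91 × 0.43 = 39.13
  Technical skill 82 × 0.14 = 11.48
  Collaboration 96 × 0.11 = 10.56
  Quality of work 88 × 0.12 = 10.56
Sum = 86.53
86.53 is ≥ 67.5 and < 92 → Tier 2

Tier 2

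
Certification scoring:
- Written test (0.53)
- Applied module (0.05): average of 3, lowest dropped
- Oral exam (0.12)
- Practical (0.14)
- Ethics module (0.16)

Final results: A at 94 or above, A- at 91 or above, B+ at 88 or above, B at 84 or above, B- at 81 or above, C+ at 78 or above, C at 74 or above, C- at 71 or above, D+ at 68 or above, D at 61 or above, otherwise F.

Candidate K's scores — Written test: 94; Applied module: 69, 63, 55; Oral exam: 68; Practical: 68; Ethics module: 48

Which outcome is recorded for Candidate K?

Applied module: drop 55 → average of remaining 2 = 132/2 = 66
Weighted total:
  Written test 94 × 0.53 = 49.82
  Applied module 66 × 0.05 = 3.3
  Oral exam 68 × 0.12 = 8.16
  Practical 68 × 0.14 = 9.52
  Ethics module 48 × 0.16 = 7.68
Sum = 78.48
78.48 is ≥ 78 and < 81 → C+

C+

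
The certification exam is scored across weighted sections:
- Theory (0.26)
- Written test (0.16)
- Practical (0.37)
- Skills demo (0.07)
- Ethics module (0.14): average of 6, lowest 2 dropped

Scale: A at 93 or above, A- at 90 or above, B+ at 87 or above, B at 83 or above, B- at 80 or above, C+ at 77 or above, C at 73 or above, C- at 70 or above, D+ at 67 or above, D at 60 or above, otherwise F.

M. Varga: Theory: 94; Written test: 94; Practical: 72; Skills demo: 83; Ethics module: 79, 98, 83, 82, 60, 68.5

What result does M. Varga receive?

B

Ethics module: drop 60, 68.5 → average of remaining 4 = 342/4 = 85.5
Weighted total:
  Theory 94 × 0.26 = 24.44
  Written test 94 × 0.16 = 15.04
  Practical 72 × 0.37 = 26.64
  Skills demo 83 × 0.07 = 5.81
  Ethics module 85.5 × 0.14 = 11.97
Sum = 83.9
83.9 is ≥ 83 and < 87 → B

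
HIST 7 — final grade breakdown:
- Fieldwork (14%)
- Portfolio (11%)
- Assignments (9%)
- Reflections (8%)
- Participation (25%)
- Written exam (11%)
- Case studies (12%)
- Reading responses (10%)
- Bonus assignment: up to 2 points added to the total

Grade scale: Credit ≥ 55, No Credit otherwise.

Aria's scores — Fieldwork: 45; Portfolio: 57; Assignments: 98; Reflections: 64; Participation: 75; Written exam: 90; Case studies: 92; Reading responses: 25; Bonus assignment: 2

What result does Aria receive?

Credit

Weighted total:
  Fieldwork 45 × 0.14 = 6.3
  Portfolio 57 × 0.11 = 6.27
  Assignments 98 × 0.09 = 8.82
  Reflections 64 × 0.08 = 5.12
  Participation 75 × 0.25 = 18.75
  Written exam 90 × 0.11 = 9.9
  Case studies 92 × 0.12 = 11.04
  Reading responses 25 × 0.1 = 2.5
Sum = 68.7
Bonus assignment: 68.7 + 2 = 70.7
70.7 ≥ 55 → Credit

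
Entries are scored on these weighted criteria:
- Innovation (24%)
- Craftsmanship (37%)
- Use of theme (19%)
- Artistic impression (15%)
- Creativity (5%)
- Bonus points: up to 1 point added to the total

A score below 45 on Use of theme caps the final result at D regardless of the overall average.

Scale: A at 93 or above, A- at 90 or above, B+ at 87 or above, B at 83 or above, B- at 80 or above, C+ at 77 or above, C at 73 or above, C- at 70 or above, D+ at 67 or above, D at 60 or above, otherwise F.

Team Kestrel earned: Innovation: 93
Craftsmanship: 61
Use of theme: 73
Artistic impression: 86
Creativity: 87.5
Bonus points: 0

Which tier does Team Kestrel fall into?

C

Use of theme score 73 ≥ 45: minimum met.
Weighted total:
  Innovation 93 × 0.24 = 22.32
  Craftsmanship 61 × 0.37 = 22.57
  Use of theme 73 × 0.19 = 13.87
  Artistic impression 86 × 0.15 = 12.9
  Creativity 87.5 × 0.05 = 4.375
Sum = 76.035
Bonus points: 76.035 + 0 = 76.035
76.035 is ≥ 73 and < 77 → C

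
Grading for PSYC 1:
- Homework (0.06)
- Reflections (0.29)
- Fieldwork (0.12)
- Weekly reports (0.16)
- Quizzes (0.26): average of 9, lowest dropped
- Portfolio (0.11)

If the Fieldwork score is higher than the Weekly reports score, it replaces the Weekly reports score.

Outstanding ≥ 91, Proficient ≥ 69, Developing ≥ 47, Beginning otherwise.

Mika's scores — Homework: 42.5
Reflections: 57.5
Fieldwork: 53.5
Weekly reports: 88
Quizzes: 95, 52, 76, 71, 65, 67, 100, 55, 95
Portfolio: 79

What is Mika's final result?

Quizzes: drop 52 → average of remaining 8 = 624/8 = 78
Fieldwork (53.5) ≤ Weekly reports (88), so Weekly reports stays at 88.
Weighted total:
  Homework 42.5 × 0.06 = 2.55
  Reflections 57.5 × 0.29 = 16.675
  Fieldwork 53.5 × 0.12 = 6.42
  Weekly reports 88 × 0.16 = 14.08
  Quizzes 78 × 0.26 = 20.28
  Portfolio 79 × 0.11 = 8.69
Sum = 68.695
68.695 is ≥ 47 and < 69 → Developing

Developing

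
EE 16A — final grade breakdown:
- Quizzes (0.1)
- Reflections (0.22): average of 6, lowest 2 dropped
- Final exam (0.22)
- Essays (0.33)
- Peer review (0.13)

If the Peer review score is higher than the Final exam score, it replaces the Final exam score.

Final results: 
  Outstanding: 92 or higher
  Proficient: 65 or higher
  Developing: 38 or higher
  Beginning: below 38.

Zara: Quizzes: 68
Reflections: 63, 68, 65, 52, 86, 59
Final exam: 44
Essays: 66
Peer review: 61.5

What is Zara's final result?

Proficient

Reflections: drop 52, 59 → average of remaining 4 = 282/4 = 70.5
Peer review (61.5) > Final exam (44), so Final exam counts as 61.5.
Weighted total:
  Quizzes 68 × 0.1 = 6.8
  Reflections 70.5 × 0.22 = 15.51
  Final exam 61.5 × 0.22 = 13.53
  Essays 66 × 0.33 = 21.78
  Peer review 61.5 × 0.13 = 7.995
Sum = 65.615
65.615 is ≥ 65 and < 92 → Proficient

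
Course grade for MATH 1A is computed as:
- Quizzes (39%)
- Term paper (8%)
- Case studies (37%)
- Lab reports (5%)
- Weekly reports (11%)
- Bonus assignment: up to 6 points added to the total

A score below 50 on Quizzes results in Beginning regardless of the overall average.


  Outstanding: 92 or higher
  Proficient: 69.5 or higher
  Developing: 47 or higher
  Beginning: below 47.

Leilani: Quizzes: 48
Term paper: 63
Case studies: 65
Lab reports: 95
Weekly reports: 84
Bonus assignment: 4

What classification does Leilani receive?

Quizzes score 48 < 50: minimum not met.
Weighted total:
  Quizzes 48 × 0.39 = 18.72
  Term paper 63 × 0.08 = 5.04
  Case studies 65 × 0.37 = 24.05
  Lab reports 95 × 0.05 = 4.75
  Weekly reports 84 × 0.11 = 9.24
Sum = 61.8
Bonus assignment: 61.8 + 4 = 65.8
Because the Quizzes minimum was not met, the result is Beginning.

Beginning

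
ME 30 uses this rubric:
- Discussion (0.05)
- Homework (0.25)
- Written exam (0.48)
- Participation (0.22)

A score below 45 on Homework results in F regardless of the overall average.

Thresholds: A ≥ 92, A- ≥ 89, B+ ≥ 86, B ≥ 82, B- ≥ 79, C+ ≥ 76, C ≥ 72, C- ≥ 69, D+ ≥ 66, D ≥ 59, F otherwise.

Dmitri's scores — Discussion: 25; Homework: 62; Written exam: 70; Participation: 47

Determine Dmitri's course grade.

D

Homework score 62 ≥ 45: minimum met.
Weighted total:
  Discussion 25 × 0.05 = 1.25
  Homework 62 × 0.25 = 15.5
  Written exam 70 × 0.48 = 33.6
  Participation 47 × 0.22 = 10.34
Sum = 60.69
60.69 is ≥ 59 and < 66 → D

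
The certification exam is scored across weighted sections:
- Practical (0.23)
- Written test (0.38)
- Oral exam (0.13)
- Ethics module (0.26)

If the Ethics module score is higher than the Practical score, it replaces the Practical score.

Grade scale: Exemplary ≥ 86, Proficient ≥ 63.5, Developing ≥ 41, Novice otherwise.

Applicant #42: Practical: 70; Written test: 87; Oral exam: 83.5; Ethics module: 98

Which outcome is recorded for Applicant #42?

Ethics module (98) > Practical (70), so Practical counts as 98.
Weighted total:
  Practical 98 × 0.23 = 22.54
  Written test 87 × 0.38 = 33.06
  Oral exam 83.5 × 0.13 = 10.855
  Ethics module 98 × 0.26 = 25.48
Sum = 91.935
91.935 ≥ 86 → Exemplary

Exemplary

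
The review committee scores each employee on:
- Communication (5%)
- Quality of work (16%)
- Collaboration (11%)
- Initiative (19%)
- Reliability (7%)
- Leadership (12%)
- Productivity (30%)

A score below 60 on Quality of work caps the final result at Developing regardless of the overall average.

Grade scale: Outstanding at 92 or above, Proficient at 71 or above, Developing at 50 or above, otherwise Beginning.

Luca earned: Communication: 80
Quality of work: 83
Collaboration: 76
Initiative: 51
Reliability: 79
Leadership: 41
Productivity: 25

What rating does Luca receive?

Developing

Quality of work score 83 ≥ 60: minimum met.
Weighted total:
  Communication 80 × 0.05 = 4
  Quality of work 83 × 0.16 = 13.28
  Collaboration 76 × 0.11 = 8.36
  Initiative 51 × 0.19 = 9.69
  Reliability 79 × 0.07 = 5.53
  Leadership 41 × 0.12 = 4.92
  Productivity 25 × 0.3 = 7.5
Sum = 53.28
53.28 is ≥ 50 and < 71 → Developing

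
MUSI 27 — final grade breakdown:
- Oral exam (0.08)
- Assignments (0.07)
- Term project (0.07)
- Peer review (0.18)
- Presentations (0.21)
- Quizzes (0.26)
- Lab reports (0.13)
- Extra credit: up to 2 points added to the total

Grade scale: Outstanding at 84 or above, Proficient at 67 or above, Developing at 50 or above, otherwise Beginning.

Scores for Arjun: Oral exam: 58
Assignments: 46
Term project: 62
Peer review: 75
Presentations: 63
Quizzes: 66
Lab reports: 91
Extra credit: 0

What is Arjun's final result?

Proficient

Weighted total:
  Oral exam 58 × 0.08 = 4.64
  Assignments 46 × 0.07 = 3.22
  Term project 62 × 0.07 = 4.34
  Peer review 75 × 0.18 = 13.5
  Presentations 63 × 0.21 = 13.23
  Quizzes 66 × 0.26 = 17.16
  Lab reports 91 × 0.13 = 11.83
Sum = 67.92
Extra credit: 67.92 + 0 = 67.92
67.92 is ≥ 67 and < 84 → Proficient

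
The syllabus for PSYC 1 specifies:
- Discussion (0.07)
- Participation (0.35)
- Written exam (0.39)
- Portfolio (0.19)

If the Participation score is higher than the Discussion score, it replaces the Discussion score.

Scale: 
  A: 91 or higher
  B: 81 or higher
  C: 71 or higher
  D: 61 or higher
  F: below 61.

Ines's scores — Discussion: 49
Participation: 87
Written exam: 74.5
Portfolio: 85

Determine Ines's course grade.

Participation (87) > Discussion (49), so Discussion counts as 87.
Weighted total:
  Discussion 87 × 0.07 = 6.09
  Participation 87 × 0.35 = 30.45
  Written exam 74.5 × 0.39 = 29.055
  Portfolio 85 × 0.19 = 16.15
Sum = 81.745
81.745 is ≥ 81 and < 91 → B

B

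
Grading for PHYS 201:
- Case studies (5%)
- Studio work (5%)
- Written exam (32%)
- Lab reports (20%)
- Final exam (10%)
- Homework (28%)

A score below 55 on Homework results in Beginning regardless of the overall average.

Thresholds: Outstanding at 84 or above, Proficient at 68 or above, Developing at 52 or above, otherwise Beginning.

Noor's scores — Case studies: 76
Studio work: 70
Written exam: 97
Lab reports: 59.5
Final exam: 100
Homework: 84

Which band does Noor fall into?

Homework score 84 ≥ 55: minimum met.
Weighted total:
  Case studies 76 × 0.05 = 3.8
  Studio work 70 × 0.05 = 3.5
  Written exam 97 × 0.32 = 31.04
  Lab reports 59.5 × 0.2 = 11.9
  Final exam 100 × 0.1 = 10
  Homework 84 × 0.28 = 23.52
Sum = 83.76
83.76 is ≥ 68 and < 84 → Proficient

Proficient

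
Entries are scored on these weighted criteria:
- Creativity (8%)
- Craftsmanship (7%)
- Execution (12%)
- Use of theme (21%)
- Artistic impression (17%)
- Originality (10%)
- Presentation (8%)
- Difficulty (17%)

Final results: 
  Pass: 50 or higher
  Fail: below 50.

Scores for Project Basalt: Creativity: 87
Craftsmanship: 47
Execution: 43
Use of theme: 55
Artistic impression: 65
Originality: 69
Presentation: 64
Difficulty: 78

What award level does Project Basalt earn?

Weighted total:
  Creativity 87 × 0.08 = 6.96
  Craftsmanship 47 × 0.07 = 3.29
  Execution 43 × 0.12 = 5.16
  Use of theme 55 × 0.21 = 11.55
  Artistic impression 65 × 0.17 = 11.05
  Originality 69 × 0.1 = 6.9
  Presentation 64 × 0.08 = 5.12
  Difficulty 78 × 0.17 = 13.26
Sum = 63.29
63.29 ≥ 50 → Pass

Pass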